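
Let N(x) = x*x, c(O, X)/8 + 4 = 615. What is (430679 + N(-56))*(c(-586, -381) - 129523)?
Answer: -54068532525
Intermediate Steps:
c(O, X) = 4888 (c(O, X) = -32 + 8*615 = -32 + 4920 = 4888)
N(x) = x²
(430679 + N(-56))*(c(-586, -381) - 129523) = (430679 + (-56)²)*(4888 - 129523) = (430679 + 3136)*(-124635) = 433815*(-124635) = -54068532525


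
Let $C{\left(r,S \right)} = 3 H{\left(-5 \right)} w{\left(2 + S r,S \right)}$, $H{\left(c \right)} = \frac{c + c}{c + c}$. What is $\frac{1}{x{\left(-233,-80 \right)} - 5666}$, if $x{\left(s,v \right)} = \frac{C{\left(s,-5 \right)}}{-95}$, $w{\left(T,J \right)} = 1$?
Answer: $- \frac{95}{538273} \approx -0.00017649$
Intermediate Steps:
$H{\left(c \right)} = 1$ ($H{\left(c \right)} = \frac{2 c}{2 c} = 2 c \frac{1}{2 c} = 1$)
$C{\left(r,S \right)} = 3$ ($C{\left(r,S \right)} = 3 \cdot 1 \cdot 1 = 3 \cdot 1 = 3$)
$x{\left(s,v \right)} = - \frac{3}{95}$ ($x{\left(s,v \right)} = \frac{3}{-95} = 3 \left(- \frac{1}{95}\right) = - \frac{3}{95}$)
$\frac{1}{x{\left(-233,-80 \right)} - 5666} = \frac{1}{- \frac{3}{95} - 5666} = \frac{1}{- \frac{538273}{95}} = - \frac{95}{538273}$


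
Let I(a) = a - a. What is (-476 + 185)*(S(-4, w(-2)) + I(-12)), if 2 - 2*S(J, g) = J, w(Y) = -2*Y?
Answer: -873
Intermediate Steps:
S(J, g) = 1 - J/2
I(a) = 0
(-476 + 185)*(S(-4, w(-2)) + I(-12)) = (-476 + 185)*((1 - ½*(-4)) + 0) = -291*((1 + 2) + 0) = -291*(3 + 0) = -291*3 = -873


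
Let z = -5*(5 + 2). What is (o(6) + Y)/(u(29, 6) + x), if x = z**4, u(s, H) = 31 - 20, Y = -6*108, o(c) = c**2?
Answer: -51/125053 ≈ -0.00040783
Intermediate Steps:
z = -35 (z = -5*7 = -35)
Y = -648
u(s, H) = 11
x = 1500625 (x = (-35)**4 = 1500625)
(o(6) + Y)/(u(29, 6) + x) = (6**2 - 648)/(11 + 1500625) = (36 - 648)/1500636 = -612*1/1500636 = -51/125053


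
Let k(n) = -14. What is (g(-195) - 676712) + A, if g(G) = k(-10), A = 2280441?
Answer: 1603715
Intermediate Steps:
g(G) = -14
(g(-195) - 676712) + A = (-14 - 676712) + 2280441 = -676726 + 2280441 = 1603715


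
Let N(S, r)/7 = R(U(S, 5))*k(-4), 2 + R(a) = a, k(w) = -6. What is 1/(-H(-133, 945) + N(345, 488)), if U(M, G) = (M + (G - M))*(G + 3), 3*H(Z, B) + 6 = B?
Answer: -1/1909 ≈ -0.00052383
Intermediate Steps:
H(Z, B) = -2 + B/3
U(M, G) = G*(3 + G)
R(a) = -2 + a
N(S, r) = -1596 (N(S, r) = 7*((-2 + 5*(3 + 5))*(-6)) = 7*((-2 + 5*8)*(-6)) = 7*((-2 + 40)*(-6)) = 7*(38*(-6)) = 7*(-228) = -1596)
1/(-H(-133, 945) + N(345, 488)) = 1/(-(-2 + (⅓)*945) - 1596) = 1/(-(-2 + 315) - 1596) = 1/(-1*313 - 1596) = 1/(-313 - 1596) = 1/(-1909) = -1/1909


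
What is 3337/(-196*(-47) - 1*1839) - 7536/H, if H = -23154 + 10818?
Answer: 2015170/1894861 ≈ 1.0635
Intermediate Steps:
H = -12336
3337/(-196*(-47) - 1*1839) - 7536/H = 3337/(-196*(-47) - 1*1839) - 7536/(-12336) = 3337/(9212 - 1839) - 7536*(-1/12336) = 3337/7373 + 157/257 = 2015170/1894861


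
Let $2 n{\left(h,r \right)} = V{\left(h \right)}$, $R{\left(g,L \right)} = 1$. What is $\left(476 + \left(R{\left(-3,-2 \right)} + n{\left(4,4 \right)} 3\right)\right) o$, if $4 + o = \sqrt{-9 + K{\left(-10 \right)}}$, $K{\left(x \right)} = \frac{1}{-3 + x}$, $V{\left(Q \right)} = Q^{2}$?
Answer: $-2004 + \frac{501 i \sqrt{1534}}{13} \approx -2004.0 + 1509.4 i$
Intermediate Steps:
$n{\left(h,r \right)} = \frac{h^{2}}{2}$
$o = -4 + \frac{i \sqrt{1534}}{13}$ ($o = -4 + \sqrt{-9 + \frac{1}{-3 - 10}} = -4 + \sqrt{-9 + \frac{1}{-13}} = -4 + \sqrt{-9 - \frac{1}{13}} = -4 + \sqrt{- \frac{118}{13}} = -4 + \frac{i \sqrt{1534}}{13} \approx -4.0 + 3.0128 i$)
$\left(476 + \left(R{\left(-3,-2 \right)} + n{\left(4,4 \right)} 3\right)\right) o = \left(476 + \left(1 + \frac{4^{2}}{2} \cdot 3\right)\right) \left(-4 + \frac{i \sqrt{1534}}{13}\right) = \left(476 + \left(1 + \frac{1}{2} \cdot 16 \cdot 3\right)\right) \left(-4 + \frac{i \sqrt{1534}}{13}\right) = \left(476 + \left(1 + 8 \cdot 3\right)\right) \left(-4 + \frac{i \sqrt{1534}}{13}\right) = \left(476 + \left(1 + 24\right)\right) \left(-4 + \frac{i \sqrt{1534}}{13}\right) = \left(476 + 25\right) \left(-4 + \frac{i \sqrt{1534}}{13}\right) = 501 \left(-4 + \frac{i \sqrt{1534}}{13}\right) = -2004 + \frac{501 i \sqrt{1534}}{13}$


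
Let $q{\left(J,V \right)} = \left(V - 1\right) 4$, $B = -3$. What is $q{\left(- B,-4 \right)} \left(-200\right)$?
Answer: $4000$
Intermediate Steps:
$q{\left(J,V \right)} = -4 + 4 V$ ($q{\left(J,V \right)} = \left(-1 + V\right) 4 = -4 + 4 V$)
$q{\left(- B,-4 \right)} \left(-200\right) = \left(-4 + 4 \left(-4\right)\right) \left(-200\right) = \left(-4 - 16\right) \left(-200\right) = \left(-20\right) \left(-200\right) = 4000$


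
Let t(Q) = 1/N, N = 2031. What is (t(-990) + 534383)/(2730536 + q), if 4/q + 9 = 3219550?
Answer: 1747135233474917/8927334229341690 ≈ 0.19571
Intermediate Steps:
q = 4/3219541 (q = 4/(-9 + 3219550) = 4/3219541 ≈ 1.2424e-6)
t(Q) = 1/2031
(t(-990) + 534383)/(2730536 + q) = (1/2031 + 534383)/(2730536 + 4/3219541) = 1085331874/(2031*(8791072603980/3219541)) = (1085331874/2031)*(3219541/8791072603980) = 1747135233474917/8927334229341690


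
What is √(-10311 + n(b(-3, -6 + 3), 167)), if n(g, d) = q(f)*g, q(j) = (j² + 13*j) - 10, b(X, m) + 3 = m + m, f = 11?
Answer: I*√12597 ≈ 112.24*I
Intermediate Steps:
b(X, m) = -3 + 2*m (b(X, m) = -3 + (m + m) = -3 + 2*m)
q(j) = -10 + j² + 13*j
n(g, d) = 254*g (n(g, d) = (-10 + 11² + 13*11)*g = (-10 + 121 + 143)*g = 254*g)
√(-10311 + n(b(-3, -6 + 3), 167)) = √(-10311 + 254*(-3 + 2*(-6 + 3))) = √(-10311 + 254*(-3 + 2*(-3))) = √(-10311 + 254*(-3 - 6)) = √(-10311 + 254*(-9)) = √(-10311 - 2286) = √(-12597) = I*√12597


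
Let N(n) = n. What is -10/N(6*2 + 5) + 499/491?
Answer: 3573/8347 ≈ 0.42806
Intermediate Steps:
-10/N(6*2 + 5) + 499/491 = -10/(6*2 + 5) + 499/491 = -10/(12 + 5) + 499*(1/491) = -10/17 + 499/491 = 3573/8347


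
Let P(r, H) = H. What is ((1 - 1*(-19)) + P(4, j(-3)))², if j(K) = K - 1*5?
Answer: 144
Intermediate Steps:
j(K) = -5 + K (j(K) = K - 5 = -5 + K)
((1 - 1*(-19)) + P(4, j(-3)))² = ((1 - 1*(-19)) + (-5 - 3))² = ((1 + 19) - 8)² = (20 - 8)² = 12² = 144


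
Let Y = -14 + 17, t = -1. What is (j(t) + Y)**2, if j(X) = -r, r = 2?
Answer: 1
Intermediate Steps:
Y = 3
j(X) = -2 (j(X) = -1*2 = -2)
(j(t) + Y)**2 = (-2 + 3)**2 = 1**2 = 1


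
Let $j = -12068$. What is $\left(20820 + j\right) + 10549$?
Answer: $19301$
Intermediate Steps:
$\left(20820 + j\right) + 10549 = \left(20820 - 12068\right) + 10549 = 8752 + 10549 = 19301$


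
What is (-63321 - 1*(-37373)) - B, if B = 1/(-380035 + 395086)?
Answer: -390543349/15051 ≈ -25948.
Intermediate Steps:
B = 1/15051 ≈ 6.6441e-5
(-63321 - 1*(-37373)) - B = (-63321 - 1*(-37373)) - 1*1/15051 = (-63321 + 37373) - 1/15051 = -25948 - 1/15051 = -390543349/15051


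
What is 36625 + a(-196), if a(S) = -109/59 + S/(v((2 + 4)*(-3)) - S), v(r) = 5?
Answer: 434302402/11859 ≈ 36622.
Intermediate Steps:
a(S) = -109/59 + S/(5 - S)
36625 + a(-196) = 36625 + (545 - 168*(-196))/(59*(-5 - 196)) = 36625 + (1/59)*(545 + 32928)/(-201) = 36625 + (1/59)*(-1/201)*33473 = 36625 - 33473/11859 = 434302402/11859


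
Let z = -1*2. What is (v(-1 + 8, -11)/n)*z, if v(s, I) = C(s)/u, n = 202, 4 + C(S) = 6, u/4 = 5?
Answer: -1/1010 ≈ -0.00099010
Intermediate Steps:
u = 20 (u = 4*5 = 20)
C(S) = 2 (C(S) = -4 + 6 = 2)
v(s, I) = ⅒ (v(s, I) = 2/20 = 2*(1/20) = ⅒)
z = -2
(v(-1 + 8, -11)/n)*z = ((⅒)/202)*(-2) = ((⅒)*(1/202))*(-2) = (1/2020)*(-2) = -1/1010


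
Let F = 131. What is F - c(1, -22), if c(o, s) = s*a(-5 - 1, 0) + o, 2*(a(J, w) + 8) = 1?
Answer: -35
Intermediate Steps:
a(J, w) = -15/2 (a(J, w) = -8 + (½)*1 = -8 + ½ = -15/2)
c(o, s) = o - 15*s/2 (c(o, s) = s*(-15/2) + o = -15*s/2 + o = o - 15*s/2)
F - c(1, -22) = 131 - (1 - 15/2*(-22)) = 131 - (1 + 165) = 131 - 1*166 = 131 - 166 = -35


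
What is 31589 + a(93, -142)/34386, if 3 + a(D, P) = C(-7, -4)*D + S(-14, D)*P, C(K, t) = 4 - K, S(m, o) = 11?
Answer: 543109406/17193 ≈ 31589.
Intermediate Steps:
a(D, P) = -3 + 11*D + 11*P (a(D, P) = -3 + ((4 - 1*(-7))*D + 11*P) = -3 + ((4 + 7)*D + 11*P) = -3 + (11*D + 11*P) = -3 + 11*D + 11*P)
31589 + a(93, -142)/34386 = 31589 + (-3 + 11*93 + 11*(-142))/34386 = 31589 + (-3 + 1023 - 1562)*(1/34386) = 31589 - 542*1/34386 = 31589 - 271/17193 = 543109406/17193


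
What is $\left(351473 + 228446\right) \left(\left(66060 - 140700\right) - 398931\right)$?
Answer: $-274632820749$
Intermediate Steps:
$\left(351473 + 228446\right) \left(\left(66060 - 140700\right) - 398931\right) = 579919 \left(-74640 - 398931\right) = 579919 \left(-473571\right) = -274632820749$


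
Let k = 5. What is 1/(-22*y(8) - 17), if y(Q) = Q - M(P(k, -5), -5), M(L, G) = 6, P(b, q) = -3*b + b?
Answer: -1/61 ≈ -0.016393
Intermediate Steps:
P(b, q) = -2*b
y(Q) = -6 + Q (y(Q) = Q - 1*6 = Q - 6 = -6 + Q)
1/(-22*y(8) - 17) = 1/(-22*(-6 + 8) - 17) = 1/(-22*2 - 17) = 1/(-44 - 17) = 1/(-61) = -1/61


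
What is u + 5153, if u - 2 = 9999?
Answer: 15154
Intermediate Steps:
u = 10001 (u = 2 + 9999 = 10001)
u + 5153 = 10001 + 5153 = 15154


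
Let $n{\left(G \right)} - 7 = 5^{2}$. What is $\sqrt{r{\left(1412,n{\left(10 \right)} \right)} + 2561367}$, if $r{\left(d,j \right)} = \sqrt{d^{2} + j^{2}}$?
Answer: $\sqrt{2561367 + 4 \sqrt{124673}} \approx 1600.9$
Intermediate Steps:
$n{\left(G \right)} = 32$ ($n{\left(G \right)} = 7 + 5^{2} = 7 + 25 = 32$)
$\sqrt{r{\left(1412,n{\left(10 \right)} \right)} + 2561367} = \sqrt{\sqrt{1412^{2} + 32^{2}} + 2561367} = \sqrt{\sqrt{1993744 + 1024} + 2561367} = \sqrt{\sqrt{1994768} + 2561367} = \sqrt{4 \sqrt{124673} + 2561367} = \sqrt{2561367 + 4 \sqrt{124673}}$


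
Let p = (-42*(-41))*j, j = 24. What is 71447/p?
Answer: 71447/41328 ≈ 1.7288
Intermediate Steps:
p = 41328 (p = -42*(-41)*24 = 1722*24 = 41328)
71447/p = 71447/41328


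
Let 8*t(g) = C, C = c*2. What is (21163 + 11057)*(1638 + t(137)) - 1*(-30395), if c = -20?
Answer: 52645655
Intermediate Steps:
C = -40 (C = -20*2 = -40)
t(g) = -5 (t(g) = (1/8)*(-40) = -5)
(21163 + 11057)*(1638 + t(137)) - 1*(-30395) = (21163 + 11057)*(1638 - 5) - 1*(-30395) = 32220*1633 + 30395 = 52615260 + 30395 = 52645655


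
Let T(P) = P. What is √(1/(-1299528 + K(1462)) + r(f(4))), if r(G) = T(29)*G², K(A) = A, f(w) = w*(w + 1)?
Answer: √19545713946831534/1298066 ≈ 107.70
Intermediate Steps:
f(w) = w*(1 + w)
r(G) = 29*G²
√(1/(-1299528 + K(1462)) + r(f(4))) = √(1/(-1299528 + 1462) + 29*(4*(1 + 4))²) = √(1/(-1298066) + 29*(4*5)²) = √(-1/1298066 + 29*20²) = √(-1/1298066 + 29*400) = √(-1/1298066 + 11600) = √(15057565599/1298066) = √19545713946831534/1298066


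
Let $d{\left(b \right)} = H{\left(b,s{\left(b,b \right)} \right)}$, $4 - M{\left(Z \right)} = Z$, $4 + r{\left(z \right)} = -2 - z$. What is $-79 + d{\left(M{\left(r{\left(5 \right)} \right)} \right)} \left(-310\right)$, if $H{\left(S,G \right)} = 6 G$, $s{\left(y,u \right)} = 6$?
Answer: $-11239$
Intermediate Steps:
$r{\left(z \right)} = -6 - z$ ($r{\left(z \right)} = -4 - \left(2 + z\right) = -6 - z$)
$M{\left(Z \right)} = 4 - Z$
$d{\left(b \right)} = 36$ ($d{\left(b \right)} = 6 \cdot 6 = 36$)
$-79 + d{\left(M{\left(r{\left(5 \right)} \right)} \right)} \left(-310\right) = -79 + 36 \left(-310\right) = -79 - 11160 = -11239$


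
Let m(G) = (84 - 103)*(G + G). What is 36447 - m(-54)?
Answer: 34395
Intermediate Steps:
m(G) = -38*G
36447 - m(-54) = 36447 - (-38)*(-54) = 36447 - 1*2052 = 36447 - 2052 = 34395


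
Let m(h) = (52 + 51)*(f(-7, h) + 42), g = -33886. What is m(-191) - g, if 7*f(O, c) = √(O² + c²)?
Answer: 38212 + 103*√36530/7 ≈ 41024.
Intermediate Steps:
f(O, c) = √(O² + c²)/7
m(h) = 4326 + 103*√(49 + h²)/7 (m(h) = (52 + 51)*(√((-7)² + h²)/7 + 42) = 103*(√(49 + h²)/7 + 42) = 103*(42 + √(49 + h²)/7) = 4326 + 103*√(49 + h²)/7)
m(-191) - g = (4326 + 103*√(49 + (-191)²)/7) - 1*(-33886) = (4326 + 103*√(49 + 36481)/7) + 33886 = (4326 + 103*√36530/7) + 33886 = 38212 + 103*√36530/7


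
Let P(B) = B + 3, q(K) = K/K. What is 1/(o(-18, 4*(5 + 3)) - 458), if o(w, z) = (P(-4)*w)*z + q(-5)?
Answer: 1/119 ≈ 0.0084034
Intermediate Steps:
q(K) = 1
P(B) = 3 + B
o(w, z) = 1 - w*z (o(w, z) = ((3 - 4)*w)*z + 1 = (-w)*z + 1 = -w*z + 1 = 1 - w*z)
1/(o(-18, 4*(5 + 3)) - 458) = 1/((1 - 1*(-18)*4*(5 + 3)) - 458) = 1/((1 - 1*(-18)*4*8) - 458) = 1/((1 - 1*(-18)*32) - 458) = 1/((1 + 576) - 458) = 1/(577 - 458) = 1/119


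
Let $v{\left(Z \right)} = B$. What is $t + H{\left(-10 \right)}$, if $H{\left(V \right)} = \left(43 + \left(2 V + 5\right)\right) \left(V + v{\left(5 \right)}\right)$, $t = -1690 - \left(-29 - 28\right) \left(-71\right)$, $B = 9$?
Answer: $-5765$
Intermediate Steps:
$v{\left(Z \right)} = 9$
$t = -5737$ ($t = -1690 - \left(-57\right) \left(-71\right) = -1690 - 4047 = -5737$)
$H{\left(V \right)} = \left(9 + V\right) \left(48 + 2 V\right)$ ($H{\left(V \right)} = \left(43 + \left(2 V + 5\right)\right) \left(V + 9\right) = \left(43 + \left(5 + 2 V\right)\right) \left(9 + V\right) = \left(48 + 2 V\right) \left(9 + V\right) = \left(9 + V\right) \left(48 + 2 V\right)$)
$t + H{\left(-10 \right)} = -5737 + \left(432 + 2 \left(-10\right)^{2} + 66 \left(-10\right)\right) = -5737 + \left(432 + 2 \cdot 100 - 660\right) = -5737 + \left(432 + 200 - 660\right) = -5737 - 28 = -5765$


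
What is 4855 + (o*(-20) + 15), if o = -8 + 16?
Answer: 4710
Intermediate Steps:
o = 8
4855 + (o*(-20) + 15) = 4855 + (8*(-20) + 15) = 4855 + (-160 + 15) = 4855 - 145 = 4710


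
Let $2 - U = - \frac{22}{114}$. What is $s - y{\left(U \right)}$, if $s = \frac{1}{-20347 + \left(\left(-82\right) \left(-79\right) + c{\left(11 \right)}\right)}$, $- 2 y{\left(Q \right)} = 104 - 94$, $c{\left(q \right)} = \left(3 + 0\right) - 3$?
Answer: $\frac{69344}{13869} \approx 4.9999$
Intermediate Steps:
$U = \frac{125}{57}$ ($U = 2 - - \frac{22}{114} = 2 - \left(-22\right) \frac{1}{114} = 2 - - \frac{11}{57} = 2 + \frac{11}{57} = \frac{125}{57} \approx 2.193$)
$c{\left(q \right)} = 0$ ($c{\left(q \right)} = 3 - 3 = 0$)
$y{\left(Q \right)} = -5$ ($y{\left(Q \right)} = - \frac{104 - 94}{2} = \left(- \frac{1}{2}\right) 10 = -5$)
$s = - \frac{1}{13869}$ ($s = \frac{1}{-20347 + \left(\left(-82\right) \left(-79\right) + 0\right)} = \frac{1}{-20347 + \left(6478 + 0\right)} = \frac{1}{-20347 + 6478} = \frac{1}{-13869} = - \frac{1}{13869} \approx -7.2103 \cdot 10^{-5}$)
$s - y{\left(U \right)} = - \frac{1}{13869} - -5 = - \frac{1}{13869} + 5 = \frac{69344}{13869}$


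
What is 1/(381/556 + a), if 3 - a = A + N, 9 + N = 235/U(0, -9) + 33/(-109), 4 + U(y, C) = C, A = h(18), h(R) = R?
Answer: 787852/10293229 ≈ 0.076541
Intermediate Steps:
A = 18
U(y, C) = -4 + C
N = -38797/1417 (N = -9 + (235/(-4 - 9) + 33/(-109)) = -9 + (235/(-13) + 33*(-1/109)) = -9 + (235*(-1/13) - 33/109) = -9 + (-235/13 - 33/109) = -9 - 26044/1417 = -38797/1417 ≈ -27.380)
a = 17542/1417 (a = 3 - (18 - 38797/1417) = 3 - 1*(-13291/1417) = 3 + 13291/1417 = 17542/1417 ≈ 12.380)
1/(381/556 + a) = 1/(381/556 + 17542/1417) = 1/(10293229/787852) = 787852/10293229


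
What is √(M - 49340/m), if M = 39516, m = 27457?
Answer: 4*√1861827374794/27457 ≈ 198.78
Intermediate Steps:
√(M - 49340/m) = √(39516 - 49340/27457) = √(1084941472/27457) = 4*√1861827374794/27457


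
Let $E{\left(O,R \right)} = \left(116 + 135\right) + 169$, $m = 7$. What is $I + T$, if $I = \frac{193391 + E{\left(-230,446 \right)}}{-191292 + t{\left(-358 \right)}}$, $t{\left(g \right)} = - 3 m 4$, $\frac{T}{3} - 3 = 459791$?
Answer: $\frac{263980415821}{191376} \approx 1.3794 \cdot 10^{6}$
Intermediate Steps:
$T = 1379382$ ($T = 9 + 3 \cdot 459791 = 9 + 1379373 = 1379382$)
$E{\left(O,R \right)} = 420$ ($E{\left(O,R \right)} = 251 + 169 = 420$)
$t{\left(g \right)} = -84$ ($t{\left(g \right)} = \left(-3\right) 7 \cdot 4 = \left(-21\right) 4 = -84$)
$I = - \frac{193811}{191376}$ ($I = \frac{193391 + 420}{-191292 - 84} = \frac{193811}{-191376} = 193811 \left(- \frac{1}{191376}\right) = - \frac{193811}{191376} \approx -1.0127$)
$I + T = - \frac{193811}{191376} + 1379382 = \frac{263980415821}{191376}$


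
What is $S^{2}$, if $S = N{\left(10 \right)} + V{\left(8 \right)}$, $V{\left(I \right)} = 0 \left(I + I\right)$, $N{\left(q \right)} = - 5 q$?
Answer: $2500$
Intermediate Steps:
$V{\left(I \right)} = 0$ ($V{\left(I \right)} = 0 \cdot 2 I = 0$)
$S = -50$ ($S = \left(-5\right) 10 + 0 = -50 + 0 = -50$)
$S^{2} = \left(-50\right)^{2} = 2500$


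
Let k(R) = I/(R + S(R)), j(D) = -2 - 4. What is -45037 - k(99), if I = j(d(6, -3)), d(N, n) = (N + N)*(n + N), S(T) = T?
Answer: -1486220/33 ≈ -45037.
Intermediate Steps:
d(N, n) = 2*N*(N + n) (d(N, n) = (2*N)*(N + n) = 2*N*(N + n))
j(D) = -6
I = -6
k(R) = -3/R (k(R) = -6/(R + R) = -6/(2*R) = (1/(2*R))*(-6) = -3/R)
-45037 - k(99) = -45037 - (-3)/99 = -45037 - 1*(-1/33) = -45037 + 1/33 = -1486220/33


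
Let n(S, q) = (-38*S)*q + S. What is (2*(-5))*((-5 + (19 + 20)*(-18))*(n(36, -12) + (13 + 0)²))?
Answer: 117510470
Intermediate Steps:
n(S, q) = S - 38*S*q (n(S, q) = -38*S*q + S = S - 38*S*q)
(2*(-5))*((-5 + (19 + 20)*(-18))*(n(36, -12) + (13 + 0)²)) = (2*(-5))*((-5 + (19 + 20)*(-18))*(36*(1 - 38*(-12)) + (13 + 0)²)) = -10*(-5 + 39*(-18))*(36*(1 + 456) + 13²) = -10*(-5 - 702)*(36*457 + 169) = -(-7070)*(16452 + 169) = -(-7070)*16621 = -10*(-11751047) = 117510470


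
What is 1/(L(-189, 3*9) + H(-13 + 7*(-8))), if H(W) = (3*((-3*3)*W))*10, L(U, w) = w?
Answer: 1/18657 ≈ 5.3599e-5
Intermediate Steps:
H(W) = -270*W (H(W) = (3*(-9*W))*10 = -27*W*10 = -270*W)
1/(L(-189, 3*9) + H(-13 + 7*(-8))) = 1/(3*9 - 270*(-13 + 7*(-8))) = 1/(27 - 270*(-13 - 56)) = 1/(27 - 270*(-69)) = 1/(27 + 18630) = 1/18657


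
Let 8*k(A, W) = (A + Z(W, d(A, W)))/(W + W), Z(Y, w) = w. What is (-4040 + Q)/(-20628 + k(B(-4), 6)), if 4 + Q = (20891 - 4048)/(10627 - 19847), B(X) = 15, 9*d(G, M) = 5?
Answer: 2014336242/10270187965 ≈ 0.19613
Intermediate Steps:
d(G, M) = 5/9 (d(G, M) = (⅑)*5 = 5/9)
Q = -53723/9220 (Q = -4 + (20891 - 4048)/(10627 - 19847) = -4 + 16843/(-9220) = -4 + 16843*(-1/9220) = -4 - 16843/9220 = -53723/9220 ≈ -5.8268)
k(A, W) = (5/9 + A)/(16*W) (k(A, W) = ((A + 5/9)/(W + W))/8 = ((5/9 + A)/((2*W)))/8 = ((5/9 + A)*(1/(2*W)))/8 = ((5/9 + A)/(2*W))/8 = (5/9 + A)/(16*W))
(-4040 + Q)/(-20628 + k(B(-4), 6)) = (-4040 - 53723/9220)/(-20628 + (1/144)*(5 + 9*15)/6) = -37302523/(9220*(-20628 + (1/144)*(⅙)*(5 + 135))) = -37302523/(9220*(-20628 + (1/144)*(⅙)*140)) = -37302523/(9220*(-20628 + 35/216)) = -37302523/(9220*(-4455613/216)) = -37302523/9220*(-216/4455613) = 2014336242/10270187965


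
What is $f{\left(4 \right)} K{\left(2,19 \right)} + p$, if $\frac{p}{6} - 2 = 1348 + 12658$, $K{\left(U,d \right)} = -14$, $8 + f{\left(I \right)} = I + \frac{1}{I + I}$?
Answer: $\frac{336409}{4} \approx 84102.0$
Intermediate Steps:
$f{\left(I \right)} = -8 + I + \frac{1}{2 I}$ ($f{\left(I \right)} = -8 + \left(I + \frac{1}{I + I}\right) = -8 + \left(I + \frac{1}{2 I}\right) = -8 + I + \frac{1}{2 I}$)
$p = 84048$ ($p = 12 + 6 \left(1348 + 12658\right) = 12 + 6 \cdot 14006 = 12 + 84036 = 84048$)
$f{\left(4 \right)} K{\left(2,19 \right)} + p = \left(-8 + 4 + \frac{1}{2 \cdot 4}\right) \left(-14\right) + 84048 = \left(-8 + 4 + \frac{1}{2} \cdot \frac{1}{4}\right) \left(-14\right) + 84048 = \left(-8 + 4 + \frac{1}{8}\right) \left(-14\right) + 84048 = \left(- \frac{31}{8}\right) \left(-14\right) + 84048 = \frac{217}{4} + 84048 = \frac{336409}{4}$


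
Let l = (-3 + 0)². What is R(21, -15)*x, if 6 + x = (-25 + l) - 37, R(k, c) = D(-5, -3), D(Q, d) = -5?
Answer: 295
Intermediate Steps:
l = 9 (l = (-3)² = 9)
R(k, c) = -5
x = -59 (x = -6 + ((-25 + 9) - 37) = -6 + (-16 - 37) = -6 - 53 = -59)
R(21, -15)*x = -5*(-59) = 295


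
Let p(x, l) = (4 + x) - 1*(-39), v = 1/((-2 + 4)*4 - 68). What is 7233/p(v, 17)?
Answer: 433980/2579 ≈ 168.27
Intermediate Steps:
v = -1/60 (v = 1/(2*4 - 68) = 1/(8 - 68) = 1/(-60) = -1/60 ≈ -0.016667)
p(x, l) = 43 + x (p(x, l) = (4 + x) + 39 = 43 + x)
7233/p(v, 17) = 7233/(43 - 1/60) = 7233/(2579/60) = 7233*(60/2579) = 433980/2579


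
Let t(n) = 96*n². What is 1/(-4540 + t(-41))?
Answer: 1/156836 ≈ 6.3761e-6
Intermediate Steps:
1/(-4540 + t(-41)) = 1/(-4540 + 96*(-41)²) = 1/(-4540 + 96*1681) = 1/(-4540 + 161376) = 1/156836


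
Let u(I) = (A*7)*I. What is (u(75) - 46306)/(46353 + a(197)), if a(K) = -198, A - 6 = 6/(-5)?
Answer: -43786/46155 ≈ -0.94867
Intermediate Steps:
A = 24/5 (A = 6 + 6/(-5) = 6 + 6*(-⅕) = 6 - 6/5 = 24/5 ≈ 4.8000)
u(I) = 168*I/5 (u(I) = ((24/5)*7)*I = 168*I/5)
(u(75) - 46306)/(46353 + a(197)) = ((168/5)*75 - 46306)/(46353 - 198) = (2520 - 46306)/46155 = -43786*1/46155 = -43786/46155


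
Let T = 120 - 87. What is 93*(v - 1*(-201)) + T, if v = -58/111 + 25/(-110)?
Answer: 15186203/814 ≈ 18656.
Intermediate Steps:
T = 33
v = -1831/2442 (v = -58*1/111 + 25*(-1/110) = -58/111 - 5/22 = -1831/2442 ≈ -0.74979)
93*(v - 1*(-201)) + T = 93*(-1831/2442 - 1*(-201)) + 33 = 93*(-1831/2442 + 201) + 33 = 93*(489011/2442) + 33 = 15159341/814 + 33 = 15186203/814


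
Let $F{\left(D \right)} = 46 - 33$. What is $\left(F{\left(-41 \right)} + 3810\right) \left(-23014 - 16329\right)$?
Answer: $-150408289$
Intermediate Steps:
$F{\left(D \right)} = 13$
$\left(F{\left(-41 \right)} + 3810\right) \left(-23014 - 16329\right) = \left(13 + 3810\right) \left(-23014 - 16329\right) = 3823 \left(-39343\right) = -150408289$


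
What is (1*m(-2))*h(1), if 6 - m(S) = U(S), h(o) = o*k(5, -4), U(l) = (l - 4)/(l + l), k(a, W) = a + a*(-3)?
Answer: -45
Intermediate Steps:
k(a, W) = -2*a (k(a, W) = a - 3*a = -2*a)
U(l) = (-4 + l)/(2*l) (U(l) = (-4 + l)/((2*l)) = (-4 + l)*(1/(2*l)) = (-4 + l)/(2*l))
h(o) = -10*o (h(o) = o*(-2*5) = o*(-10) = -10*o)
m(S) = 6 - (-4 + S)/(2*S)
(1*m(-2))*h(1) = (1*(11/2 + 2/(-2)))*(-10*1) = (1*(11/2 + 2*(-½)))*(-10) = (1*(11/2 - 1))*(-10) = (1*(9/2))*(-10) = (9/2)*(-10) = -45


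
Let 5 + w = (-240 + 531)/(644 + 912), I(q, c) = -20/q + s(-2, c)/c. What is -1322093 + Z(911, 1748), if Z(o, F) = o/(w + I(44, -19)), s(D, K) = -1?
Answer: -2242440390009/1695905 ≈ -1.3223e+6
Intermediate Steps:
I(q, c) = -1/c - 20/q (I(q, c) = -20/q - 1/c = -1/c - 20/q)
w = -7489/1556 (w = -5 + (-240 + 531)/(644 + 912) = -5 + 291/1556 = -7489/1556 ≈ -4.8130)
Z(o, F) = -325204*o/1695905 (Z(o, F) = o/(-7489/1556 + (-1/(-19) - 20/44)) = o/(-7489/1556 + (-1*(-1/19) - 20*1/44)) = o/(-7489/1556 + (1/19 - 5/11)) = o/(-7489/1556 - 84/209) = o/(-1695905/325204) = -325204*o/1695905)
-1322093 + Z(911, 1748) = -1322093 - 325204/1695905*911 = -1322093 - 296260844/1695905 = -2242440390009/1695905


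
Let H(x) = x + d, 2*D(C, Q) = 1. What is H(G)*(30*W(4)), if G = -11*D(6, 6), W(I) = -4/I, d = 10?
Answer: -135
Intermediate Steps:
D(C, Q) = 1/2 (D(C, Q) = (1/2)*1 = 1/2)
G = -11/2 (G = -11*1/2 = -11/2 ≈ -5.5000)
H(x) = 10 + x (H(x) = x + 10 = 10 + x)
H(G)*(30*W(4)) = (10 - 11/2)*(30*(-4/4)) = 9*(30*(-4*1/4))/2 = 9*(30*(-1))/2 = (9/2)*(-30) = -135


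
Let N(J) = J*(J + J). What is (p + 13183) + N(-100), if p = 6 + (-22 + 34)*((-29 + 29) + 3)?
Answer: 33225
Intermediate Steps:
N(J) = 2*J**2 (N(J) = J*(2*J) = 2*J**2)
p = 42 (p = 6 + 12*(0 + 3) = 6 + 12*3 = 6 + 36 = 42)
(p + 13183) + N(-100) = (42 + 13183) + 2*(-100)**2 = 13225 + 2*10000 = 13225 + 20000 = 33225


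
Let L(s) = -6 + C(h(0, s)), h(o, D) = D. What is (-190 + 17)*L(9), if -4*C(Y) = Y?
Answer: 5709/4 ≈ 1427.3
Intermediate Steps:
C(Y) = -Y/4
L(s) = -6 - s/4
(-190 + 17)*L(9) = (-190 + 17)*(-6 - ¼*9) = -173*(-6 - 9/4) = -173*(-33/4) = 5709/4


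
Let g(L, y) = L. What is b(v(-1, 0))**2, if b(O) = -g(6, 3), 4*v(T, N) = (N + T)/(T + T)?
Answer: 36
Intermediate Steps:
v(T, N) = (N + T)/(8*T) (v(T, N) = ((N + T)/(T + T))/4 = ((N + T)/((2*T)))/4 = ((N + T)*(1/(2*T)))/4 = ((N + T)/(2*T))/4 = (N + T)/(8*T))
b(O) = -6 (b(O) = -1*6 = -6)
b(v(-1, 0))**2 = (-6)**2 = 36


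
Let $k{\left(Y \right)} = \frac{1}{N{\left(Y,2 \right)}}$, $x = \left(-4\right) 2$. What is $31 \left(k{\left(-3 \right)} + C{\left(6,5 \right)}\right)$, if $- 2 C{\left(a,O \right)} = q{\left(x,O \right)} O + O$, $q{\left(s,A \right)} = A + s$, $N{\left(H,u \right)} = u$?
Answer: $\frac{341}{2} \approx 170.5$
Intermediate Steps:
$x = -8$
$k{\left(Y \right)} = \frac{1}{2}$
$C{\left(a,O \right)} = - \frac{O}{2} - \frac{O \left(-8 + O\right)}{2}$ ($C{\left(a,O \right)} = - \frac{\left(O - 8\right) O + O}{2} = - \frac{\left(-8 + O\right) O + O}{2} = - \frac{O \left(-8 + O\right) + O}{2} = - \frac{O + O \left(-8 + O\right)}{2} = - \frac{O}{2} - \frac{O \left(-8 + O\right)}{2}$)
$31 \left(k{\left(-3 \right)} + C{\left(6,5 \right)}\right) = 31 \left(\frac{1}{2} + \frac{1}{2} \cdot 5 \left(7 - 5\right)\right) = 31 \left(\frac{1}{2} + \frac{1}{2} \cdot 5 \cdot 2\right) = 31 \left(\frac{1}{2} + 5\right) = 31 \cdot \frac{11}{2} = \frac{341}{2}$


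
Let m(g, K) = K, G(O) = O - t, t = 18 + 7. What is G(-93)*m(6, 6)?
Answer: -708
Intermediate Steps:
t = 25
G(O) = -25 + O (G(O) = O - 1*25 = O - 25 = -25 + O)
G(-93)*m(6, 6) = (-25 - 93)*6 = -118*6 = -708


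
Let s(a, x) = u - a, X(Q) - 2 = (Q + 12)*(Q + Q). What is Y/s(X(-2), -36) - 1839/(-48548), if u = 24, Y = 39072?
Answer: 948490737/1504988 ≈ 630.23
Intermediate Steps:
X(Q) = 2 + 2*Q*(12 + Q) (X(Q) = 2 + (Q + 12)*(Q + Q) = 2 + (12 + Q)*(2*Q) = 2 + 2*Q*(12 + Q))
s(a, x) = 24 - a
Y/s(X(-2), -36) - 1839/(-48548) = 39072/(24 - (2 + 2*(-2)**2 + 24*(-2))) - 1839/(-48548) = 39072/(24 - (2 + 2*4 - 48)) - 1839*(-1/48548) = 39072/(24 - (2 + 8 - 48)) + 1839/48548 = 39072/(24 - 1*(-38)) + 1839/48548 = 39072/(24 + 38) + 1839/48548 = 39072/62 + 1839/48548 = 39072*(1/62) + 1839/48548 = 19536/31 + 1839/48548 = 948490737/1504988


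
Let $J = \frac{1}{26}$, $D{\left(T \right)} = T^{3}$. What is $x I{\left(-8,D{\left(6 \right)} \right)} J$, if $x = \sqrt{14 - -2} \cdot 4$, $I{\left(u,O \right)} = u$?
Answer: $- \frac{64}{13} \approx -4.9231$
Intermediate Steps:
$J = \frac{1}{26} \approx 0.038462$
$x = 16$ ($x = \sqrt{14 + 2} \cdot 4 = \sqrt{16} \cdot 4 = 4 \cdot 4 = 16$)
$x I{\left(-8,D{\left(6 \right)} \right)} J = 16 \left(-8\right) \frac{1}{26} = \left(-128\right) \frac{1}{26} = - \frac{64}{13}$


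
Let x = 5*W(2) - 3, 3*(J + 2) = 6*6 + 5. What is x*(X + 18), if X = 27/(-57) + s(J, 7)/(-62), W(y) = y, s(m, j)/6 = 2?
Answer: 71463/589 ≈ 121.33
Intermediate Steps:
J = 35/3 (J = -2 + (6*6 + 5)/3 = -2 + (36 + 5)/3 = -2 + (⅓)*41 = -2 + 41/3 = 35/3 ≈ 11.667)
s(m, j) = 12 (s(m, j) = 6*2 = 12)
x = 7 (x = 5*2 - 3 = 10 - 3 = 7)
X = -393/589 (X = 27/(-57) + 12/(-62) = 27*(-1/57) + 12*(-1/62) = -9/19 - 6/31 = -393/589 ≈ -0.66723)
x*(X + 18) = 7*(-393/589 + 18) = 7*(10209/589) = 71463/589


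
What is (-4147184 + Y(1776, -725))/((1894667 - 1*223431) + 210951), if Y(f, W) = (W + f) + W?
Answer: -4146858/1882187 ≈ -2.2032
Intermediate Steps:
Y(f, W) = f + 2*W
(-4147184 + Y(1776, -725))/((1894667 - 1*223431) + 210951) = (-4147184 + (1776 + 2*(-725)))/((1894667 - 1*223431) + 210951) = (-4147184 + (1776 - 1450))/((1894667 - 223431) + 210951) = (-4147184 + 326)/(1671236 + 210951) = -4146858/1882187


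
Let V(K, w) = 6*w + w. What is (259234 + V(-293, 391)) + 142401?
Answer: 404372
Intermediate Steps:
V(K, w) = 7*w
(259234 + V(-293, 391)) + 142401 = (259234 + 7*391) + 142401 = (259234 + 2737) + 142401 = 261971 + 142401 = 404372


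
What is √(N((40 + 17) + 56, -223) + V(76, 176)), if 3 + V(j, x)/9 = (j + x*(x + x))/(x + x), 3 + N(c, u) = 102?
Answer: 3*√356642/44 ≈ 40.718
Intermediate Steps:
N(c, u) = 99 (N(c, u) = -3 + 102 = 99)
V(j, x) = -27 + 9*(j + 2*x²)/(2*x) (V(j, x) = -27 + 9*((j + x*(x + x))/(x + x)) = -27 + 9*((j + x*(2*x))/((2*x))) = -27 + 9*((j + 2*x²)*(1/(2*x))) = -27 + 9*((j + 2*x²)/(2*x)) = -27 + 9*(j + 2*x²)/(2*x))
√(N((40 + 17) + 56, -223) + V(76, 176)) = √(99 + (-27 + 9*176 + (9/2)*76/176)) = √(99 + (-27 + 1584 + (9/2)*76*(1/176))) = √(99 + (-27 + 1584 + 171/88)) = √(99 + 137187/88) = √(145899/88) = 3*√356642/44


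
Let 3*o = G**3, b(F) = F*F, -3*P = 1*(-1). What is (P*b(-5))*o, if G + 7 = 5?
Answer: -200/9 ≈ -22.222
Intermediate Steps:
G = -2 (G = -7 + 5 = -2)
P = 1/3 (P = -(-1)/3 = -1/3*(-1) = 1/3 ≈ 0.33333)
b(F) = F**2
o = -8/3 (o = (1/3)*(-2)**3 = (1/3)*(-8) = -8/3 ≈ -2.6667)
(P*b(-5))*o = ((1/3)*(-5)**2)*(-8/3) = ((1/3)*25)*(-8/3) = (25/3)*(-8/3) = -200/9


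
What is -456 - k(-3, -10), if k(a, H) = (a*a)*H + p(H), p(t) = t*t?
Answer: -466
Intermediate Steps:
p(t) = t²
k(a, H) = H² + H*a² (k(a, H) = (a*a)*H + H² = a²*H + H² = H*a² + H² = H² + H*a²)
-456 - k(-3, -10) = -456 - (-10)*(-10 + (-3)²) = -456 - (-10)*(-10 + 9) = -456 - (-10)*(-1) = -456 - 1*10 = -456 - 10 = -466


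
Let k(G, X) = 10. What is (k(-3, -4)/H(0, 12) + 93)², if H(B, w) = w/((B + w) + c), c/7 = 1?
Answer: 426409/36 ≈ 11845.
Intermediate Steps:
c = 7 (c = 7*1 = 7)
H(B, w) = w/(7 + B + w) (H(B, w) = w/((B + w) + 7) = w/(7 + B + w))
(k(-3, -4)/H(0, 12) + 93)² = (10/((12/(7 + 0 + 12))) + 93)² = (10/((12/19)) + 93)² = (10/((12*(1/19))) + 93)² = (10/(12/19) + 93)² = (10*(19/12) + 93)² = (95/6 + 93)² = (653/6)² = 426409/36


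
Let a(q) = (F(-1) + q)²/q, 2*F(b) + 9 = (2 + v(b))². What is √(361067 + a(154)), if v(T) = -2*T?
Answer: √699337562/44 ≈ 601.02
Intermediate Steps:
F(b) = -9/2 + (2 - 2*b)²/2
a(q) = (7/2 + q)²/q (a(q) = ((-9/2 + 2*(-1 - 1)²) + q)²/q = ((-9/2 + 2*(-2)²) + q)²/q = ((-9/2 + 2*4) + q)²/q = ((-9/2 + 8) + q)²/q = (7/2 + q)²/q)
√(361067 + a(154)) = √(361067 + (¼)*(7 + 2*154)²/154) = √(361067 + (¼)*(1/154)*(7 + 308)²) = √(361067 + (¼)*(1/154)*315²) = √(361067 + (¼)*(1/154)*99225) = √(361067 + 14175/88) = √(31788071/88) = √699337562/44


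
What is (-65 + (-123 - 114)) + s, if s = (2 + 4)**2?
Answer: -266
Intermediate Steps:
s = 36 (s = 6**2 = 36)
(-65 + (-123 - 114)) + s = (-65 + (-123 - 114)) + 36 = (-65 - 237) + 36 = -302 + 36 = -266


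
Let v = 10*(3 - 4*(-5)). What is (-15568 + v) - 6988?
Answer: -22326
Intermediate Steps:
v = 230 (v = 10*(3 + 20) = 10*23 = 230)
(-15568 + v) - 6988 = (-15568 + 230) - 6988 = -15338 - 6988 = -22326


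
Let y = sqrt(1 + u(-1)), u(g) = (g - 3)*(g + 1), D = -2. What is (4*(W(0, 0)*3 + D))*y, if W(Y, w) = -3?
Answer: -44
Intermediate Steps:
u(g) = (1 + g)*(-3 + g) (u(g) = (-3 + g)*(1 + g) = (1 + g)*(-3 + g))
y = 1 (y = sqrt(1 + (-3 + (-1)**2 - 2*(-1))) = sqrt(1 + (-3 + 1 + 2)) = sqrt(1 + 0) = sqrt(1) = 1)
(4*(W(0, 0)*3 + D))*y = (4*(-3*3 - 2))*1 = (4*(-9 - 2))*1 = (4*(-11))*1 = -44*1 = -44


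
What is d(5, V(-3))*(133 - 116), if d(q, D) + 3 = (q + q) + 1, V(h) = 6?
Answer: 136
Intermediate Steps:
d(q, D) = -2 + 2*q (d(q, D) = -3 + ((q + q) + 1) = -3 + (2*q + 1) = -3 + (1 + 2*q) = -2 + 2*q)
d(5, V(-3))*(133 - 116) = (-2 + 2*5)*(133 - 116) = (-2 + 10)*17 = 8*17 = 136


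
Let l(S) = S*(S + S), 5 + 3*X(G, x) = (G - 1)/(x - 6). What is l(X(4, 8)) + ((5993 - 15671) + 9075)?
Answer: -10805/18 ≈ -600.28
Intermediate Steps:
X(G, x) = -5/3 + (-1 + G)/(3*(-6 + x)) (X(G, x) = -5/3 + ((G - 1)/(x - 6))/3 = -5/3 + ((-1 + G)/(-6 + x))/3 = -5/3 + (-1 + G)/(3*(-6 + x)))
l(S) = 2*S² (l(S) = S*(2*S) = 2*S²)
l(X(4, 8)) + ((5993 - 15671) + 9075) = 2*((29 + 4 - 5*8)/(3*(-6 + 8)))² + ((5993 - 15671) + 9075) = 2*((⅓)*(29 + 4 - 40)/2)² + (-9678 + 9075) = 2*((⅓)*(½)*(-7))² - 603 = 2*(-7/6)² - 603 = 2*(49/36) - 603 = 49/18 - 603 = -10805/18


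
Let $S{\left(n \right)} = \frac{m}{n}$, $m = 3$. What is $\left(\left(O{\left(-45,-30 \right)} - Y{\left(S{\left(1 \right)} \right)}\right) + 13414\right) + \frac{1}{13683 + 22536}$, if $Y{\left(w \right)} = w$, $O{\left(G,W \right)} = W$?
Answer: $\frac{484646440}{36219} \approx 13381.0$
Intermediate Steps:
$S{\left(n \right)} = \frac{3}{n}$
$\left(\left(O{\left(-45,-30 \right)} - Y{\left(S{\left(1 \right)} \right)}\right) + 13414\right) + \frac{1}{13683 + 22536} = \left(\left(-30 - \frac{3}{1}\right) + 13414\right) + \frac{1}{13683 + 22536} = \left(\left(-30 - 3 \cdot 1\right) + 13414\right) + \frac{1}{36219} = \left(\left(-30 - 3\right) + 13414\right) + \frac{1}{36219} = \left(-33 + 13414\right) + \frac{1}{36219} = 13381 + \frac{1}{36219} = \frac{484646440}{36219}$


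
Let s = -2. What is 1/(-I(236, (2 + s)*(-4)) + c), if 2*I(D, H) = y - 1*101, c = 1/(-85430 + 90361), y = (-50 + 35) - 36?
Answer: 4931/374757 ≈ 0.013158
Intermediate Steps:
y = -51 (y = -15 - 36 = -51)
c = 1/4931 ≈ 0.00020280
I(D, H) = -76 (I(D, H) = (-51 - 1*101)/2 = (-51 - 101)/2 = (½)*(-152) = -76)
1/(-I(236, (2 + s)*(-4)) + c) = 1/(-1*(-76) + 1/4931) = 1/(76 + 1/4931) = 1/(374757/4931) = 4931/374757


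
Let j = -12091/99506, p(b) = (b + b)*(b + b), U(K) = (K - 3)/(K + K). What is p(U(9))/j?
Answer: -398024/108819 ≈ -3.6577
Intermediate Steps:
U(K) = (-3 + K)/(2*K) (U(K) = (-3 + K)/((2*K)) = (-3 + K)*(1/(2*K)) = (-3 + K)/(2*K))
p(b) = 4*b**2 (p(b) = (2*b)*(2*b) = 4*b**2)
j = -12091/99506 (j = -12091*1/99506 = -12091/99506 ≈ -0.12151)
p(U(9))/j = (4*((1/2)*(-3 + 9)/9)**2)/(-12091/99506) = (4*((1/2)*(1/9)*6)**2)*(-99506/12091) = (4*(1/3)**2)*(-99506/12091) = (4*(1/9))*(-99506/12091) = (4/9)*(-99506/12091) = -398024/108819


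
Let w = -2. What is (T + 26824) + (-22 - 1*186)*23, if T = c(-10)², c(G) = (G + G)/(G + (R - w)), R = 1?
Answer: 1080360/49 ≈ 22048.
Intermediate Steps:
c(G) = 2*G/(3 + G) (c(G) = (G + G)/(G + (1 - 1*(-2))) = (2*G)/(G + (1 + 2)) = (2*G)/(G + 3) = (2*G)/(3 + G) = 2*G/(3 + G))
T = 400/49 (T = (2*(-10)/(3 - 10))² = (2*(-10)/(-7))² = (2*(-10)*(-⅐))² = (20/7)² = 400/49 ≈ 8.1633)
(T + 26824) + (-22 - 1*186)*23 = (400/49 + 26824) + (-22 - 1*186)*23 = 1314776/49 + (-22 - 186)*23 = 1314776/49 - 208*23 = 1314776/49 - 4784 = 1080360/49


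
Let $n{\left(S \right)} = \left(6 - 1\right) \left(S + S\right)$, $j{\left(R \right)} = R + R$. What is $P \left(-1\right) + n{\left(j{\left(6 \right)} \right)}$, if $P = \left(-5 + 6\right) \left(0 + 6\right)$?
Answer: $114$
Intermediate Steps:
$j{\left(R \right)} = 2 R$
$P = 6$ ($P = 1 \cdot 6 = 6$)
$n{\left(S \right)} = 10 S$ ($n{\left(S \right)} = 5 \cdot 2 S = 10 S$)
$P \left(-1\right) + n{\left(j{\left(6 \right)} \right)} = 6 \left(-1\right) + 10 \cdot 2 \cdot 6 = -6 + 10 \cdot 12 = -6 + 120 = 114$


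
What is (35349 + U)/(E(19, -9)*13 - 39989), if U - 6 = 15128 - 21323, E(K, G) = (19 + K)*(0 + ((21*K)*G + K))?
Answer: -9720/601519 ≈ -0.016159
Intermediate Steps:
E(K, G) = (19 + K)*(K + 21*G*K) (E(K, G) = (19 + K)*(0 + (21*G*K + K)) = (19 + K)*(0 + (K + 21*G*K)) = (19 + K)*(K + 21*G*K))
U = -6189 (U = 6 + (15128 - 21323) = 6 - 6195 = -6189)
(35349 + U)/(E(19, -9)*13 - 39989) = (35349 - 6189)/((19*(19 + 19 + 399*(-9) + 21*(-9)*19))*13 - 39989) = 29160/((19*(19 + 19 - 3591 - 3591))*13 - 39989) = 29160/((19*(-7144))*13 - 39989) = 29160/(-135736*13 - 39989) = 29160/(-1764568 - 39989) = 29160/(-1804557) = 29160*(-1/1804557) = -9720/601519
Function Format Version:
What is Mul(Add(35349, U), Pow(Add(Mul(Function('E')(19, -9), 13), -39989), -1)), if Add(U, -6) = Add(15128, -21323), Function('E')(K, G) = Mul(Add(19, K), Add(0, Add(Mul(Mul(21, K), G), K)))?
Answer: Rational(-9720, 601519) ≈ -0.016159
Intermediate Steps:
Function('E')(K, G) = Mul(Add(19, K), Add(K, Mul(21, G, K))) (Function('E')(K, G) = Mul(Add(19, K), Add(0, Add(Mul(21, G, K), K))) = Mul(Add(19, K), Add(0, Add(K, Mul(21, G, K)))) = Mul(Add(19, K), Add(K, Mul(21, G, K))))
U = -6189 (U = Add(6, Add(15128, -21323)) = Add(6, -6195) = -6189)
Mul(Add(35349, U), Pow(Add(Mul(Function('E')(19, -9), 13), -39989), -1)) = Mul(Add(35349, -6189), Pow(Add(Mul(Mul(19, Add(19, 19, Mul(399, -9), Mul(21, -9, 19))), 13), -39989), -1)) = Mul(29160, Pow(Add(Mul(Mul(19, Add(19, 19, -3591, -3591)), 13), -39989), -1)) = Mul(29160, Pow(Add(Mul(Mul(19, -7144), 13), -39989), -1)) = Mul(29160, Pow(Add(Mul(-135736, 13), -39989), -1)) = Mul(29160, Pow(Add(-1764568, -39989), -1)) = Mul(29160, Pow(-1804557, -1)) = Mul(29160, Rational(-1, 1804557)) = Rational(-9720, 601519)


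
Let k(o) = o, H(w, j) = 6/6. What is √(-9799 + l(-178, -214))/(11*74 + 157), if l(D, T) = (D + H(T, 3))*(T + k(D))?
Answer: √59585/971 ≈ 0.25139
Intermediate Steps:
H(w, j) = 1 (H(w, j) = 6*(⅙) = 1)
l(D, T) = (1 + D)*(D + T) (l(D, T) = (D + 1)*(T + D) = (1 + D)*(D + T))
√(-9799 + l(-178, -214))/(11*74 + 157) = √(-9799 + (-178 - 214 + (-178)² - 178*(-214)))/(11*74 + 157) = √(-9799 + (-178 - 214 + 31684 + 38092))/(814 + 157) = √(-9799 + 69384)/971 = √59585*(1/971) = √59585/971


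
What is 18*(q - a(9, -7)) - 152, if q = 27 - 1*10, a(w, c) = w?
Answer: -8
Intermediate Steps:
q = 17 (q = 27 - 10 = 17)
18*(q - a(9, -7)) - 152 = 18*(17 - 1*9) - 152 = 18*(17 - 9) - 152 = 18*8 - 152 = 144 - 152 = -8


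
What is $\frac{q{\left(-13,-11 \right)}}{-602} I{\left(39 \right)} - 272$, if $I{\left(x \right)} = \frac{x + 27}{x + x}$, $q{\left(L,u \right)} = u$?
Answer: $- \frac{2128551}{7826} \approx -271.98$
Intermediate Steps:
$I{\left(x \right)} = \frac{27 + x}{2 x}$
$\frac{q{\left(-13,-11 \right)}}{-602} I{\left(39 \right)} - 272 = - \frac{11}{-602} \frac{27 + 39}{2 \cdot 39} - 272 = \left(-11\right) \left(- \frac{1}{602}\right) \frac{1}{2} \cdot \frac{1}{39} \cdot 66 - 272 = \frac{11}{602} \cdot \frac{11}{13} - 272 = \frac{121}{7826} - 272 = - \frac{2128551}{7826}$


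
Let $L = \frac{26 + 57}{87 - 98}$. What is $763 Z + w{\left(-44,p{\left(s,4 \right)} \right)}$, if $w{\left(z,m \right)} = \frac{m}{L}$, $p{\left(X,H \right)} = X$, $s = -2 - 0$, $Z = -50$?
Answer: $- \frac{3166428}{83} \approx -38150.0$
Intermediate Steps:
$s = -2$ ($s = -2 + 0 = -2$)
$L = - \frac{83}{11}$ ($L = \frac{83}{-11} = 83 \left(- \frac{1}{11}\right) = - \frac{83}{11} \approx -7.5455$)
$w{\left(z,m \right)} = - \frac{11 m}{83}$ ($w{\left(z,m \right)} = \frac{m}{- \frac{83}{11}} = m \left(- \frac{11}{83}\right) = - \frac{11 m}{83}$)
$763 Z + w{\left(-44,p{\left(s,4 \right)} \right)} = 763 \left(-50\right) - - \frac{22}{83} = -38150 + \frac{22}{83} = - \frac{3166428}{83}$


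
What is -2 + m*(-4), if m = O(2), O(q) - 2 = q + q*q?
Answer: -34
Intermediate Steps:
O(q) = 2 + q + q² (O(q) = 2 + (q + q*q) = 2 + (q + q²) = 2 + q + q²)
m = 8 (m = 2 + 2 + 2² = 2 + 2 + 4 = 8)
-2 + m*(-4) = -2 + 8*(-4) = -2 - 32 = -34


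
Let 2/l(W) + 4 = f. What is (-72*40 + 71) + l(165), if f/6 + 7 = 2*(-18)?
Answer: -367980/131 ≈ -2809.0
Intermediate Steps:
f = -258 (f = -42 + 6*(2*(-18)) = -42 + 6*(-36) = -42 - 216 = -258)
l(W) = -1/131 (l(W) = 2/(-4 - 258) = 2/(-262) = 2*(-1/262) = -1/131)
(-72*40 + 71) + l(165) = (-72*40 + 71) - 1/131 = (-2880 + 71) - 1/131 = -2809 - 1/131 = -367980/131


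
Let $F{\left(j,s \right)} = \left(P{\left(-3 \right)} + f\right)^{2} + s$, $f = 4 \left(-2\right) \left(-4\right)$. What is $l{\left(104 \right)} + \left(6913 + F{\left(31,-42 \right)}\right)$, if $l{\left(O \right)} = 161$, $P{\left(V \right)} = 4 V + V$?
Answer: $7321$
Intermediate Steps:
$P{\left(V \right)} = 5 V$
$f = 32$ ($f = \left(-8\right) \left(-4\right) = 32$)
$F{\left(j,s \right)} = 289 + s$ ($F{\left(j,s \right)} = \left(5 \left(-3\right) + 32\right)^{2} + s = \left(-15 + 32\right)^{2} + s = 17^{2} + s = 289 + s$)
$l{\left(104 \right)} + \left(6913 + F{\left(31,-42 \right)}\right) = 161 + \left(6913 + \left(289 - 42\right)\right) = 161 + \left(6913 + 247\right) = 161 + 7160 = 7321$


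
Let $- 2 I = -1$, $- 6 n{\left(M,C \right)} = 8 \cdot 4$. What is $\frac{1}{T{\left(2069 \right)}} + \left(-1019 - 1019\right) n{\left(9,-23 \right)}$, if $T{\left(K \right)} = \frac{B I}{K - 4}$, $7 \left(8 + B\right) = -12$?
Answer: $\frac{1065307}{102} \approx 10444.0$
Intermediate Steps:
$n{\left(M,C \right)} = - \frac{16}{3}$ ($n{\left(M,C \right)} = - \frac{8 \cdot 4}{6} = \left(- \frac{1}{6}\right) 32 = - \frac{16}{3}$)
$I = \frac{1}{2}$ ($I = \left(- \frac{1}{2}\right) \left(-1\right) = \frac{1}{2} \approx 0.5$)
$B = - \frac{68}{7}$ ($B = -8 + \frac{1}{7} \left(-12\right) = -8 - \frac{12}{7} = - \frac{68}{7} \approx -9.7143$)
$T{\left(K \right)} = - \frac{34}{7 \left(-4 + K\right)}$ ($T{\left(K \right)} = \frac{\left(- \frac{68}{7}\right) \frac{1}{2}}{K - 4} = - \frac{34}{7 \left(-4 + K\right)}$)
$\frac{1}{T{\left(2069 \right)}} + \left(-1019 - 1019\right) n{\left(9,-23 \right)} = \frac{1}{\left(-34\right) \frac{1}{-28 + 7 \cdot 2069}} + \left(-1019 - 1019\right) \left(- \frac{16}{3}\right) = \frac{1}{\left(-34\right) \frac{1}{-28 + 14483}} - - \frac{32608}{3} = \frac{1}{\left(-34\right) \frac{1}{14455}} + \frac{32608}{3} = \frac{1}{- \frac{34}{14455}} + \frac{32608}{3} = - \frac{14455}{34} + \frac{32608}{3} = \frac{1065307}{102}$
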